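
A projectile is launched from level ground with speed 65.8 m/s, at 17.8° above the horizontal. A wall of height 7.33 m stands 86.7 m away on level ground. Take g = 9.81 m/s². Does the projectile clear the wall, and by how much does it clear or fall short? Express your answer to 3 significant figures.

Yes — it clears the wall by 11.1 m.

v_x = 65.8 cos 17.8° = 62.65 m/s; v_y0 = 65.8 sin 17.8° = 20.11 m/s.
Time to reach the wall: t = 86.7 / 62.65 = 1.384 s.
Height at that point: y = 20.11×1.384 − 4.905×1.384² = 18.44 m.
That is 18.44 − 7.33 = 11.1 m above the top of the wall, so the projectile clears it.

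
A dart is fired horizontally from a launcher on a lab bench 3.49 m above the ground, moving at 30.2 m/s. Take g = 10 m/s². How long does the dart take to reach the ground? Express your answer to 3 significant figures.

0.835 s

The horizontal speed doesn't affect the fall. With v_y0 = 0, h = ½ g t².
t = √(2 × 3.49 / 10) = √0.6980 = 0.835 s.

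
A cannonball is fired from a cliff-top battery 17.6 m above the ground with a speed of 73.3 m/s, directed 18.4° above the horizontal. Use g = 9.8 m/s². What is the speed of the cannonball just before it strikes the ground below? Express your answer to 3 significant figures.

v_x = 73.3 cos 18.4° = 69.55 m/s is unchanged throughout.
For the vertical component, v_y² = v_y0² + 2 g h = (23.14)² + 2×9.8×17.6 = 880.4, so |v_y| = 29.67 m/s.
Impact speed = √(v_x² + v_y²) = √(4837 + 880.4) = 75.6 m/s.

75.6 m/s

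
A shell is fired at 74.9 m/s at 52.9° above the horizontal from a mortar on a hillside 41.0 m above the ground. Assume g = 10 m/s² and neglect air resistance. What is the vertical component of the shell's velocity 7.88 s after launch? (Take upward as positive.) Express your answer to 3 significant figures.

Initial vertical component: v_y0 = 74.9 sin 52.9° = 59.74 m/s.
v_y(t) = v_y0 − g t = 59.74 − 10 × 7.88 = -19.1 m/s.

-19.1 m/s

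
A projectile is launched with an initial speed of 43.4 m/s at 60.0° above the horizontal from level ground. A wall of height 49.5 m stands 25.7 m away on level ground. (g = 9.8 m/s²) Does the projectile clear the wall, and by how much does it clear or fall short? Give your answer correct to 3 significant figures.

v_x = 43.4 cos 60.0° = 21.70 m/s; v_y0 = 43.4 sin 60.0° = 37.59 m/s.
Time to reach the wall: t = 25.7 / 21.70 = 1.184 s.
Height at that point: y = 37.59×1.184 − 4.900×1.184² = 37.64 m.
That is 49.5 − 37.64 = 11.9 m below the top of the wall, so the projectile does not clear it.

No — it falls 11.9 m short of clearing the wall.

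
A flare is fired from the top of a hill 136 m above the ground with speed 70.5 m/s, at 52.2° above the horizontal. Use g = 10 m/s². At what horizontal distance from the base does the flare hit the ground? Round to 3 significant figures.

Components: v_x = 70.5 cos 52.2° = 43.21 m/s, v_y = 70.5 sin 52.2° = 55.71 m/s.
Vertical: 0 = 136 + 55.71 t − ½(10) t² ⇒ 5.000 t² − 55.71 t − 136 = 0.
t = [55.71 + √(3104 + 2720)] / 10.00 = 13.20 s.
Horizontal: R = v_x · t = 43.21 × 13.20 = 570 m.

570 m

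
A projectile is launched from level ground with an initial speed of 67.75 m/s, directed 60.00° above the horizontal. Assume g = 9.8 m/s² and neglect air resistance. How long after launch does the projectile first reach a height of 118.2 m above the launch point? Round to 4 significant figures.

v_y0 = 67.75 sin 60.00° = 58.673 m/s.
Set y = v_y0 t − ½ g t² = 118.2: 4.900 t² − 58.673 t + 118.2 = 0.
t = [58.673 ± √(3442.5 − 2316.7)] / 9.8 = (58.673 ± 33.553) / 9.8, giving t = 2.563 s or t = 9.411 s.
The projectile is on the way up at the first time, so t = 2.563 s.

2.563 s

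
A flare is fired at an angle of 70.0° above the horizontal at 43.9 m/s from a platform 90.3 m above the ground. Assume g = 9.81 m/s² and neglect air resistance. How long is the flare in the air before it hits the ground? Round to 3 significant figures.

10.2 s

Vertical component: v_y = 43.9 sin 70.0° = 41.25 m/s.
Taking up as positive with launch at y = 90.3 m, landing at y = 0: 0 = 90.3 + 41.25 t − ½(9.81) t².
Solving 4.905 t² − 41.25 t − 90.3 = 0 gives t = [41.25 + √(41.25² + 4·4.905·90.3)] / 9.810 = 10.2 s.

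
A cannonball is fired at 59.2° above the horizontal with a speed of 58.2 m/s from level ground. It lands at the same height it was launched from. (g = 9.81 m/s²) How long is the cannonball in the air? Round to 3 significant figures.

10.2 s

Vertical component: v_y = 58.2 sin 59.2° = 49.99 m/s.
For a projectile landing at launch height, time of flight is t = 2 v_y / g = 2 × 49.99 / 9.81 = 10.2 s.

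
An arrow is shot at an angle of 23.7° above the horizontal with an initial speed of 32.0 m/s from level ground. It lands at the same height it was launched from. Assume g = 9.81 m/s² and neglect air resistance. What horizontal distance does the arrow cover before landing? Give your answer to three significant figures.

76.8 m

Components: v_x = 32.0 cos 23.7° = 29.30 m/s, v_y = 32.0 sin 23.7° = 12.86 m/s.
Time of flight (same landing height): t = 2 v_y / g = 2 × 12.86 / 9.81 = 2.622 s.
Range: R = v_x · t = 29.30 × 2.622 = 76.8 m.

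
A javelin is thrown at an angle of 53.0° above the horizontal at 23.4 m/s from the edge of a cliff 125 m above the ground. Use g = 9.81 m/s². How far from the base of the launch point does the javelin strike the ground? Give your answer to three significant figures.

Components: v_x = 23.4 cos 53.0° = 14.08 m/s, v_y = 23.4 sin 53.0° = 18.69 m/s.
Vertical: 0 = 125 + 18.69 t − ½(9.81) t² ⇒ 4.905 t² − 18.69 t − 125 = 0.
t = [18.69 + √(349.3 + 2452)] / 9.810 = 7.300 s.
Horizontal: R = v_x · t = 14.08 × 7.300 = 103 m.

103 m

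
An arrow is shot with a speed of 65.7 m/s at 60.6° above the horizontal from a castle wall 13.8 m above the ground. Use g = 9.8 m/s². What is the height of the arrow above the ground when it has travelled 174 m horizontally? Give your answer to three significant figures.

v_x = 65.7 cos 60.6° = 32.25 m/s, v_y0 = 65.7 sin 60.6° = 57.24 m/s.
Time to reach x = 174 m: t = x / v_x = 174 / 32.25 = 5.395 s.
y = 13.8 + v_y0 t − ½ g t² = 13.8 + 57.24×5.395 − 4.900×5.395² = 180 m.

180 m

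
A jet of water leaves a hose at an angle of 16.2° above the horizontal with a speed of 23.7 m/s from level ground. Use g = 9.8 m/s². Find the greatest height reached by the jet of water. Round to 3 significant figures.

2.23 m

Vertical component of launch velocity: v_y = 23.7 sin 16.2° = 6.612 m/s.
At the highest point the vertical velocity is zero, so v_y² = 2 g h_max.
h_max = (6.612)² / (2 × 9.8) = 43.72 / 19.60 = 2.23 m.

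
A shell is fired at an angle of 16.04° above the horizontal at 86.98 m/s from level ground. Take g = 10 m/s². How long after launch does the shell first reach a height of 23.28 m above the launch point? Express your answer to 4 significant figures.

1.345 s

v_y0 = 86.98 sin 16.04° = 24.033 m/s.
Set y = v_y0 t − ½ g t² = 23.28: 5.000 t² − 24.033 t + 23.28 = 0.
t = [24.033 ± √(577.59 − 465.60)] / 10 = (24.033 ± 10.583) / 10, giving t = 1.345 s or t = 3.462 s.
The shell is on the way up at the first time, so t = 1.345 s.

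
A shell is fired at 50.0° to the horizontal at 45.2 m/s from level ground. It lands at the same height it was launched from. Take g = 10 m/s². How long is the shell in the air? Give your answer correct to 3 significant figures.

Vertical component: v_y = 45.2 sin 50.0° = 34.63 m/s.
For a projectile landing at launch height, time of flight is t = 2 v_y / g = 2 × 34.63 / 10 = 6.93 s.

6.93 s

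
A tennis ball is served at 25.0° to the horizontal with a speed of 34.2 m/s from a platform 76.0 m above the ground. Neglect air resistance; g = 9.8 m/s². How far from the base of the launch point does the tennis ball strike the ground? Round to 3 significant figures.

Components: v_x = 34.2 cos 25.0° = 31.00 m/s, v_y = 34.2 sin 25.0° = 14.45 m/s.
Vertical: 0 = 76.0 + 14.45 t − ½(9.8) t² ⇒ 4.900 t² − 14.45 t − 76.0 = 0.
t = [14.45 + √(208.8 + 1490)] / 9.800 = 5.680 s.
Horizontal: R = v_x · t = 31.00 × 5.680 = 176 m.

176 m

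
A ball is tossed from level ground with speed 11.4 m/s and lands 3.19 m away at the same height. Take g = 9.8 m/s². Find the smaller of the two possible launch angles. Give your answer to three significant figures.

6.96°

Level-ground range: R = v₀² sin(2θ)/g ⇒ sin 2θ = R g / v₀² = 3.19×9.8/11.4² = 0.2406.
2θ = arcsin(0.2406) = 13.92° or 180° − 13.92° = 166.08°.
So θ = 6.96° or θ = 83.0°.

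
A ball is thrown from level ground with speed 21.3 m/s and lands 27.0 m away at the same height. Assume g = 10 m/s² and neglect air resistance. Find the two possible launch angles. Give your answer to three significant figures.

Level-ground range: R = v₀² sin(2θ)/g ⇒ sin 2θ = R g / v₀² = 27.0×10/21.3² = 0.5951.
2θ = arcsin(0.5951) = 36.52° or 180° − 36.52° = 143.48°.
So θ = 18.3° or θ = 71.7°.

18.3° and 71.7°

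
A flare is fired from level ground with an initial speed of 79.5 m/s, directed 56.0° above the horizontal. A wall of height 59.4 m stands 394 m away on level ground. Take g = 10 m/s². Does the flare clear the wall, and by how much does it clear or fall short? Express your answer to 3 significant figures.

v_x = 79.5 cos 56.0° = 44.46 m/s; v_y0 = 79.5 sin 56.0° = 65.91 m/s.
Time to reach the wall: t = 394 / 44.46 = 8.862 s.
Height at that point: y = 65.91×8.862 − 5.000×8.862² = 191.4 m.
That is 191.4 − 59.4 = 132 m above the top of the wall, so the flare clears it.

Yes — it clears the wall by 132 m.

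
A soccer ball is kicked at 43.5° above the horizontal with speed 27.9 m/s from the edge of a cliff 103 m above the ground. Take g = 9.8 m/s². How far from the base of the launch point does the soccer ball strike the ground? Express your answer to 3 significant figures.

Components: v_x = 27.9 cos 43.5° = 20.24 m/s, v_y = 27.9 sin 43.5° = 19.21 m/s.
Vertical: 0 = 103 + 19.21 t − ½(9.8) t² ⇒ 4.900 t² − 19.21 t − 103 = 0.
t = [19.21 + √(369.0 + 2019)] / 9.800 = 6.947 s.
Horizontal: R = v_x · t = 20.24 × 6.947 = 141 m.

141 m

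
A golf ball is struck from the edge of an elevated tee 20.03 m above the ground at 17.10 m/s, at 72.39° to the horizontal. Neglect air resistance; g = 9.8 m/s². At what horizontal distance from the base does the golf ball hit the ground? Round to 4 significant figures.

Components: v_x = 17.10 cos 72.39° = 5.1734 m/s, v_y = 17.10 sin 72.39° = 16.299 m/s.
Vertical: 0 = 20.03 + 16.299 t − ½(9.8) t² ⇒ 4.900 t² − 16.299 t − 20.03 = 0.
t = [16.299 + √(265.66 + 392.59)] / 9.800 = 4.2812 s.
Horizontal: R = v_x · t = 5.1734 × 4.2812 = 22.15 m.

22.15 m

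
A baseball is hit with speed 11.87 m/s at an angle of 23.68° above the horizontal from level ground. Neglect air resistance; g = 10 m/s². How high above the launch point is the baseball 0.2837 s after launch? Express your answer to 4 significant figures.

0.9501 m

v_y0 = 11.87 sin 23.68° = 4.7673 m/s.
y(t) = v_y0 t − ½ g t² = 4.7673×0.2837 − 5.000×0.2837² = 0.9501 m.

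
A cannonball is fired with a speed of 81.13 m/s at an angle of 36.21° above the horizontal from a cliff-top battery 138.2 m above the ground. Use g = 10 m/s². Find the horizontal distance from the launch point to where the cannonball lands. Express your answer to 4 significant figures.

779.4 m

Components: v_x = 81.13 cos 36.21° = 65.460 m/s, v_y = 81.13 sin 36.21° = 47.927 m/s.
Vertical: 0 = 138.2 + 47.927 t − ½(10) t² ⇒ 5.000 t² − 47.927 t − 138.2 = 0.
t = [47.927 + √(2297.0 + 2764.0)] / 10.00 = 11.907 s.
Horizontal: R = v_x · t = 65.460 × 11.907 = 779.4 m.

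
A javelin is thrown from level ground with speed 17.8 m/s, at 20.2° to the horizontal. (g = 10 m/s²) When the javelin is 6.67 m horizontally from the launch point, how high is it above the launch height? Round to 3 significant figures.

v_x = 17.8 cos 20.2° = 16.71 m/s, v_y0 = 17.8 sin 20.2° = 6.146 m/s.
Time to reach x = 6.67 m: t = x / v_x = 6.67 / 16.71 = 0.3992 s.
y = v_y0 t − ½ g t² = 6.146×0.3992 − 5.000×0.3992² = 1.66 m.

1.66 m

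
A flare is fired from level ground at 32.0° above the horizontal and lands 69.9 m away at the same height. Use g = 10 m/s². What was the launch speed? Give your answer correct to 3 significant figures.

On level ground, R = v₀² sin(2θ) / g, so v₀ = √(R g / sin 2θ).
sin(2 × 32.0°) = 0.8988.
v₀ = √(69.9 × 10 / 0.8988) = √777.7 = 27.9 m/s.

27.9 m/s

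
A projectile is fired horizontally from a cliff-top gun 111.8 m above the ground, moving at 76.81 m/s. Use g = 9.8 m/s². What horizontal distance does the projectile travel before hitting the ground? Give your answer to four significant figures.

Initial vertical velocity is zero, so the fall time comes from h = ½ g t²: t = √(2 × 111.8 / 9.8) = 4.7766 s.
Horizontal motion is uniform at 76.81 m/s, so x = 76.81 × 4.7766 = 366.9 m.

366.9 m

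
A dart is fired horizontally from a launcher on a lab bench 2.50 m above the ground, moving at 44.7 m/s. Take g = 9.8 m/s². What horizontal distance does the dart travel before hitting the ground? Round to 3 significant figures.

31.9 m

Initial vertical velocity is zero, so the fall time comes from h = ½ g t²: t = √(2 × 2.50 / 9.8) = 0.7143 s.
Horizontal motion is uniform at 44.7 m/s, so x = 44.7 × 0.7143 = 31.9 m.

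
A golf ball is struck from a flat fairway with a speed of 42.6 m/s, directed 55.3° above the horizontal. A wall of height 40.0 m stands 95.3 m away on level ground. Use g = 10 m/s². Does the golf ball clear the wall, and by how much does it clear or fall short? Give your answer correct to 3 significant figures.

Yes — it clears the wall by 20.4 m.

v_x = 42.6 cos 55.3° = 24.25 m/s; v_y0 = 42.6 sin 55.3° = 35.02 m/s.
Time to reach the wall: t = 95.3 / 24.25 = 3.930 s.
Height at that point: y = 35.02×3.930 − 5.000×3.930² = 60.40 m.
That is 60.40 − 40.0 = 20.4 m above the top of the wall, so the golf ball clears it.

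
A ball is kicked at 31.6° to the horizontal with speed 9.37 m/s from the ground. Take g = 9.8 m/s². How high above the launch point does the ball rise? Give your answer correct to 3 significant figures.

Vertical component of launch velocity: v_y = 9.37 sin 31.6° = 4.910 m/s.
At the highest point the vertical velocity is zero, so v_y² = 2 g h_max.
h_max = (4.910)² / (2 × 9.8) = 24.11 / 19.60 = 1.23 m.

1.23 m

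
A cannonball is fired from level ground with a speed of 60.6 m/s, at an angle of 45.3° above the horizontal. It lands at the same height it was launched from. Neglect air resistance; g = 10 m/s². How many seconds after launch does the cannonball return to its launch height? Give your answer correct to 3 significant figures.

8.61 s

Vertical component: v_y = 60.6 sin 45.3° = 43.07 m/s.
For a projectile landing at launch height, time of flight is t = 2 v_y / g = 2 × 43.07 / 10 = 8.61 s.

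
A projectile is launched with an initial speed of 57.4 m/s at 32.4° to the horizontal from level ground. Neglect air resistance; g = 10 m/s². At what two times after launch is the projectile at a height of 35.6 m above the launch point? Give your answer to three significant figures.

1.55 s and 4.61 s

v_y0 = 57.4 sin 32.4° = 30.76 m/s.
Set y = v_y0 t − ½ g t² = 35.6: 5.000 t² − 30.76 t + 35.6 = 0.
t = [30.76 ± √(946.2 − 712.0)] / 10 = (30.76 ± 15.30) / 10, giving t = 1.55 s or t = 4.61 s.
So the projectile is at 35.6 m at t = 1.55 s (rising) and t = 4.61 s (falling).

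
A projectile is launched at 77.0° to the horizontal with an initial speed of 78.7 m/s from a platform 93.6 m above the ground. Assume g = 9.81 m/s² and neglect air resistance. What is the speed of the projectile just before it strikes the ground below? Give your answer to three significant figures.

89.6 m/s

v_x = 78.7 cos 77.0° = 17.70 m/s is unchanged throughout.
For the vertical component, v_y² = v_y0² + 2 g h = (76.68)² + 2×9.81×93.6 = 7716, so |v_y| = 87.84 m/s.
Impact speed = √(v_x² + v_y²) = √(313.3 + 7716) = 89.6 m/s.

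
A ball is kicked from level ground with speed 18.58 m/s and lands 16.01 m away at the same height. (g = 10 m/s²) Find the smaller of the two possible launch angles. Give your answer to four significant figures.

Level-ground range: R = v₀² sin(2θ)/g ⇒ sin 2θ = R g / v₀² = 16.01×10/18.58² = 0.4638.
2θ = arcsin(0.4638) = 27.633° or 180° − 27.633° = 152.367°.
So θ = 13.82° or θ = 76.18°.

13.82°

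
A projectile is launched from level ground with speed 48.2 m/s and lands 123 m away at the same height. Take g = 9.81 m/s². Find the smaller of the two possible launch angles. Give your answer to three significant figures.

15.6°

Level-ground range: R = v₀² sin(2θ)/g ⇒ sin 2θ = R g / v₀² = 123×9.81/48.2² = 0.5194.
2θ = arcsin(0.5194) = 31.29° or 180° − 31.29° = 148.71°.
So θ = 15.6° or θ = 74.4°.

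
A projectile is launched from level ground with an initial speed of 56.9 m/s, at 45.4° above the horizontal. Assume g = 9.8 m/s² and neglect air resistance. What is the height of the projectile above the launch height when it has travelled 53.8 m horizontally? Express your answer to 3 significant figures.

45.7 m

v_x = 56.9 cos 45.4° = 39.95 m/s, v_y0 = 56.9 sin 45.4° = 40.51 m/s.
Time to reach x = 53.8 m: t = x / v_x = 53.8 / 39.95 = 1.347 s.
y = v_y0 t − ½ g t² = 40.51×1.347 − 4.900×1.347² = 45.7 m.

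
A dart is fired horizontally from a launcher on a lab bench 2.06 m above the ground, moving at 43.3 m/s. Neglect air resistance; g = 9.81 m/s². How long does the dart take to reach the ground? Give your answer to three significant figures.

The horizontal speed doesn't affect the fall. With v_y0 = 0, h = ½ g t².
t = √(2 × 2.06 / 9.81) = √0.4200 = 0.648 s.

0.648 s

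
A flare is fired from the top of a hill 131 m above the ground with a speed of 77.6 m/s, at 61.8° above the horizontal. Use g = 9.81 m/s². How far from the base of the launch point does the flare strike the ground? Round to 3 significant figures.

Components: v_x = 77.6 cos 61.8° = 36.67 m/s, v_y = 77.6 sin 61.8° = 68.39 m/s.
Vertical: 0 = 131 + 68.39 t − ½(9.81) t² ⇒ 4.905 t² − 68.39 t − 131 = 0.
t = [68.39 + √(4677 + 2570)] / 9.810 = 15.65 s.
Horizontal: R = v_x · t = 36.67 × 15.65 = 574 m.

574 m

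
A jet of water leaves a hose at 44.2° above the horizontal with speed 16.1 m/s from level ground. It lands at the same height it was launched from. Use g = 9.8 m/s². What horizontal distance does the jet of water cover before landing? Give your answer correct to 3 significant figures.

Components: v_x = 16.1 cos 44.2° = 11.54 m/s, v_y = 16.1 sin 44.2° = 11.22 m/s.
Time of flight (same landing height): t = 2 v_y / g = 2 × 11.22 / 9.8 = 2.290 s.
Range: R = v_x · t = 11.54 × 2.290 = 26.4 m.

26.4 m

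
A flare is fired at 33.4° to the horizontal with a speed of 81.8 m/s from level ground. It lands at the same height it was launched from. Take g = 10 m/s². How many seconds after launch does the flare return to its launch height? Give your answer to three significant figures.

Vertical component: v_y = 81.8 sin 33.4° = 45.03 m/s.
For a projectile landing at launch height, time of flight is t = 2 v_y / g = 2 × 45.03 / 10 = 9.01 s.

9.01 s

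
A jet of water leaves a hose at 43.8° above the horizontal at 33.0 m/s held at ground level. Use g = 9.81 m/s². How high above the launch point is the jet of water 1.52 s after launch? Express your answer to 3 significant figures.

v_y0 = 33.0 sin 43.8° = 22.84 m/s.
y(t) = v_y0 t − ½ g t² = 22.84×1.52 − 4.905×1.52² = 23.4 m.

23.4 m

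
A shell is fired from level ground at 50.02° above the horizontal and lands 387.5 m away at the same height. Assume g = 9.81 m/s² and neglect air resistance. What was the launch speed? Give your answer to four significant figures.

62.13 m/s

On level ground, R = v₀² sin(2θ) / g, so v₀ = √(R g / sin 2θ).
sin(2 × 50.02°) = 0.9847.
v₀ = √(387.5 × 9.81 / 0.9847) = √3860.4 = 62.13 m/s.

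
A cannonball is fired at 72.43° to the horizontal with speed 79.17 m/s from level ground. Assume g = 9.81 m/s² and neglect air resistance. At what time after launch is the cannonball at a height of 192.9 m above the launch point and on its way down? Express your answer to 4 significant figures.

12.15 s

v_y0 = 79.17 sin 72.43° = 75.477 m/s.
Set y = v_y0 t − ½ g t² = 192.9: 4.905 t² − 75.477 t + 192.9 = 0.
t = [75.477 ± √(5696.8 − 3784.7)] / 9.81 = (75.477 ± 43.728) / 9.81, giving t = 3.236 s or t = 12.15 s.
On the way down corresponds to the larger root: t = 12.15 s.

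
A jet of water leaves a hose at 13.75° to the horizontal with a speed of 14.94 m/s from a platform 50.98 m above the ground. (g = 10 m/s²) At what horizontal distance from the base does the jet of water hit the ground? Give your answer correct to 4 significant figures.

Components: v_x = 14.94 cos 13.75° = 14.512 m/s, v_y = 14.94 sin 13.75° = 3.5510 m/s.
Vertical: 0 = 50.98 + 3.5510 t − ½(10) t² ⇒ 5.000 t² − 3.5510 t − 50.98 = 0.
t = [3.5510 + √(12.610 + 1019.6)] / 10.00 = 3.5679 s.
Horizontal: R = v_x · t = 14.512 × 3.5679 = 51.78 m.

51.78 m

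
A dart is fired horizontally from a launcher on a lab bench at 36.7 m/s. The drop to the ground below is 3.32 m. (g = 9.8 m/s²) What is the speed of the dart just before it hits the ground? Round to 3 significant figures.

37.6 m/s

Fall time: t = √(2 × 3.32 / 9.8) = 0.8231 s.
At impact: v_x = 36.7 m/s (unchanged), v_y = g t = 9.8 × 0.8231 = 8.066 m/s.
Speed = √(v_x² + v_y²) = √(1347 + 65.06) = 37.6 m/s.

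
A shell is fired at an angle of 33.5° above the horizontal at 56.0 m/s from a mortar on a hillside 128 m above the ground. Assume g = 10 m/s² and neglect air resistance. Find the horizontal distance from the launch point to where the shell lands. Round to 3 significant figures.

421 m

Components: v_x = 56.0 cos 33.5° = 46.70 m/s, v_y = 56.0 sin 33.5° = 30.91 m/s.
Vertical: 0 = 128 + 30.91 t − ½(10) t² ⇒ 5.000 t² − 30.91 t − 128 = 0.
t = [30.91 + √(955.4 + 2560)] / 10.00 = 9.020 s.
Horizontal: R = v_x · t = 46.70 × 9.020 = 421 m.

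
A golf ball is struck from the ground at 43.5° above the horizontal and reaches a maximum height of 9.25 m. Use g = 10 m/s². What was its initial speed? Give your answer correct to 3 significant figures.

At maximum height v_y = 0, so (v₀ sin θ)² = 2 g H.
v₀ sin 43.5° = √(2 × 10 × 9.25) = 13.60 m/s.
v₀ = 13.60 / sin 43.5° = 13.60 / 0.6884 = 19.8 m/s.

19.8 m/s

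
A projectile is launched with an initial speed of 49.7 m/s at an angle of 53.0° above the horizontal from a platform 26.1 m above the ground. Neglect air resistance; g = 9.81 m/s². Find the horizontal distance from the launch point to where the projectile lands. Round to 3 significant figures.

260 m

Components: v_x = 49.7 cos 53.0° = 29.91 m/s, v_y = 49.7 sin 53.0° = 39.69 m/s.
Vertical: 0 = 26.1 + 39.69 t − ½(9.81) t² ⇒ 4.905 t² − 39.69 t − 26.1 = 0.
t = [39.69 + √(1575 + 512.1)] / 9.810 = 8.703 s.
Horizontal: R = v_x · t = 29.91 × 8.703 = 260 m.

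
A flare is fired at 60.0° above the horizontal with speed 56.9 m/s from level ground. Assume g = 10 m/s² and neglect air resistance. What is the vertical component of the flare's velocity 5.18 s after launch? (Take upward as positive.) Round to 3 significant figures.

-2.52 m/s

Initial vertical component: v_y0 = 56.9 sin 60.0° = 49.28 m/s.
v_y(t) = v_y0 − g t = 49.28 − 10 × 5.18 = -2.52 m/s.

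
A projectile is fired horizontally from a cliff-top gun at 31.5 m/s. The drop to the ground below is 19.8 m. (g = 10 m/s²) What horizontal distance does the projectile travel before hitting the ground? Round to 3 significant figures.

Initial vertical velocity is zero, so the fall time comes from h = ½ g t²: t = √(2 × 19.8 / 10) = 1.990 s.
Horizontal motion is uniform at 31.5 m/s, so x = 31.5 × 1.990 = 62.7 m.

62.7 m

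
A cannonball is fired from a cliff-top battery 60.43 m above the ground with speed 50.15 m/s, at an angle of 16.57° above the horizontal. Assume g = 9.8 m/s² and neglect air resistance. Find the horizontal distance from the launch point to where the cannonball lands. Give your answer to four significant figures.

252.9 m

Components: v_x = 50.15 cos 16.57° = 48.067 m/s, v_y = 50.15 sin 16.57° = 14.302 m/s.
Vertical: 0 = 60.43 + 14.302 t − ½(9.8) t² ⇒ 4.900 t² − 14.302 t − 60.43 = 0.
t = [14.302 + √(204.55 + 1184.4)] / 9.800 = 5.2623 s.
Horizontal: R = v_x · t = 48.067 × 5.2623 = 252.9 m.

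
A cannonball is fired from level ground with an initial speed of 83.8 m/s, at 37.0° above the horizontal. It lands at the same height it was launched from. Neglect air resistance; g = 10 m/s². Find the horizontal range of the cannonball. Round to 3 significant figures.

675 m

For level ground, R = v₀² sin(2θ) / g.
sin(2 × 37.0°) = sin 74.00° = 0.9613.
R = (83.8)² × 0.9613 / 10 = 675 m.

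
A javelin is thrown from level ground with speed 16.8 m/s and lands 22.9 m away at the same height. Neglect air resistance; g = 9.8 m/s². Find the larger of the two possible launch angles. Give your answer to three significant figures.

63.7°

Level-ground range: R = v₀² sin(2θ)/g ⇒ sin 2θ = R g / v₀² = 22.9×9.8/16.8² = 0.7951.
2θ = arcsin(0.7951) = 52.66° or 180° − 52.66° = 127.34°.
So θ = 26.3° or θ = 63.7°.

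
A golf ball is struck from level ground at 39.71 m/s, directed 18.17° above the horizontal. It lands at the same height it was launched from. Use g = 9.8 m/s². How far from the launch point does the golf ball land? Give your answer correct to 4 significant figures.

95.35 m

Components: v_x = 39.71 cos 18.17° = 37.730 m/s, v_y = 39.71 sin 18.17° = 12.383 m/s.
Time of flight (same landing height): t = 2 v_y / g = 2 × 12.383 / 9.8 = 2.5271 s.
Range: R = v_x · t = 37.730 × 2.5271 = 95.35 m.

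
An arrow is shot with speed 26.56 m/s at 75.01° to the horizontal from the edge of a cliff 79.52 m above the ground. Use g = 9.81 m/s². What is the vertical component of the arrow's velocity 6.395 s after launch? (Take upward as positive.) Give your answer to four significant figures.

-37.08 m/s

Initial vertical component: v_y0 = 26.56 sin 75.01° = 25.656 m/s.
v_y(t) = v_y0 − g t = 25.656 − 9.81 × 6.395 = -37.08 m/s.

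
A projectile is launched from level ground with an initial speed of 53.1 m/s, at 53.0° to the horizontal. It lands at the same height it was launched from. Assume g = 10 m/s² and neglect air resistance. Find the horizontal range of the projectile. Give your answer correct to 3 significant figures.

Components: v_x = 53.1 cos 53.0° = 31.96 m/s, v_y = 53.1 sin 53.0° = 42.41 m/s.
Time of flight (same landing height): t = 2 v_y / g = 2 × 42.41 / 10 = 8.482 s.
Range: R = v_x · t = 31.96 × 8.482 = 271 m.

271 m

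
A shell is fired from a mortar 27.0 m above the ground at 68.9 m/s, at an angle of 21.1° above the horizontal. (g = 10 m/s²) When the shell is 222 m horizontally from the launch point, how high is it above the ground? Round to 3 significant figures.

v_x = 68.9 cos 21.1° = 64.28 m/s, v_y0 = 68.9 sin 21.1° = 24.80 m/s.
Time to reach x = 222 m: t = x / v_x = 222 / 64.28 = 3.454 s.
y = 27.0 + v_y0 t − ½ g t² = 27.0 + 24.80×3.454 − 5.000×3.454² = 53.0 m.

53.0 m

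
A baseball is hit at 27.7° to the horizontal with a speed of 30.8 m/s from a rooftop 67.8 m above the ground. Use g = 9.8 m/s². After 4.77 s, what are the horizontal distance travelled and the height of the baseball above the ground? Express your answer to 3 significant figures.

x = 130 m, y = 24.6 m

v_x = 30.8 cos 27.7° = 27.27 m/s; v_y0 = 30.8 sin 27.7° = 14.32 m/s.
x = v_x t = 27.27 × 4.77 = 130 m.
y = 67.8 + v_y0 t − ½ g t² = 24.6 m.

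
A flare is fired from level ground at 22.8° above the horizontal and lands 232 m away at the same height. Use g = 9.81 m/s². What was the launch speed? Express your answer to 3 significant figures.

On level ground, R = v₀² sin(2θ) / g, so v₀ = √(R g / sin 2θ).
sin(2 × 22.8°) = 0.7145.
v₀ = √(232 × 9.81 / 0.7145) = √3185 = 56.4 m/s.

56.4 m/s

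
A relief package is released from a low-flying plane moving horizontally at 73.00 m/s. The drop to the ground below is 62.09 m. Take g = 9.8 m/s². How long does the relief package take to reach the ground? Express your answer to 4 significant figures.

3.560 s

The horizontal speed doesn't affect the fall. With v_y0 = 0, h = ½ g t².
t = √(2 × 62.09 / 9.8) = √12.671 = 3.560 s.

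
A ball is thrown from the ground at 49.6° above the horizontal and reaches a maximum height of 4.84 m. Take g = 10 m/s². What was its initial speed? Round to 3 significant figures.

At maximum height v_y = 0, so (v₀ sin θ)² = 2 g H.
v₀ sin 49.6° = √(2 × 10 × 4.84) = 9.839 m/s.
v₀ = 9.839 / sin 49.6° = 9.839 / 0.7615 = 12.9 m/s.

12.9 m/s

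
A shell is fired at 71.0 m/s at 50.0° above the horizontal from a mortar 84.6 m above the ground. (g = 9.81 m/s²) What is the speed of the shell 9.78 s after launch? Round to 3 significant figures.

61.7 m/s

v_x = 71.0 cos 50.0° = 45.64 m/s (constant).
v_y(t) = 71.0 sin 50.0° − g t = 54.39 − 9.81 × 9.78 = -41.55 m/s.
Speed = √(v_x² + v_y²) = √(2083 + 1726) = 61.7 m/s.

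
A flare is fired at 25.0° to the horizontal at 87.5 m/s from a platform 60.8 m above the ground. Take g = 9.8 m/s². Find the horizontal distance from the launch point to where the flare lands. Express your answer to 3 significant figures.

709 m

Components: v_x = 87.5 cos 25.0° = 79.30 m/s, v_y = 87.5 sin 25.0° = 36.98 m/s.
Vertical: 0 = 60.8 + 36.98 t − ½(9.8) t² ⇒ 4.900 t² − 36.98 t − 60.8 = 0.
t = [36.98 + √(1368 + 1192)] / 9.800 = 8.936 s.
Horizontal: R = v_x · t = 79.30 × 8.936 = 709 m.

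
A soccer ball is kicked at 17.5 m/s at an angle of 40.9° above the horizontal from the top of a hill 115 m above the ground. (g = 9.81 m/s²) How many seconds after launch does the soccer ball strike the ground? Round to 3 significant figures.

6.15 s

Vertical component: v_y = 17.5 sin 40.9° = 11.46 m/s.
Taking up as positive with launch at y = 115 m, landing at y = 0: 0 = 115 + 11.46 t − ½(9.81) t².
Solving 4.905 t² − 11.46 t − 115 = 0 gives t = [11.46 + √(11.46² + 4·4.905·115)] / 9.810 = 6.15 s.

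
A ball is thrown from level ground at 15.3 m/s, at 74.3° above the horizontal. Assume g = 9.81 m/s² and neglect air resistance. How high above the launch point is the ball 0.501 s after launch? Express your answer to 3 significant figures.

6.15 m

v_y0 = 15.3 sin 74.3° = 14.73 m/s.
y(t) = v_y0 t − ½ g t² = 14.73×0.501 − 4.905×0.501² = 6.15 m.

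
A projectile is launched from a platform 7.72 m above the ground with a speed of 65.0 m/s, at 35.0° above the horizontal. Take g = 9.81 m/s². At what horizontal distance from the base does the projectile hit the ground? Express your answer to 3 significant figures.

Components: v_x = 65.0 cos 35.0° = 53.24 m/s, v_y = 65.0 sin 35.0° = 37.28 m/s.
Vertical: 0 = 7.72 + 37.28 t − ½(9.81) t² ⇒ 4.905 t² − 37.28 t − 7.72 = 0.
t = [37.28 + √(1390 + 151.5)] / 9.810 = 7.802 s.
Horizontal: R = v_x · t = 53.24 × 7.802 = 415 m.

415 m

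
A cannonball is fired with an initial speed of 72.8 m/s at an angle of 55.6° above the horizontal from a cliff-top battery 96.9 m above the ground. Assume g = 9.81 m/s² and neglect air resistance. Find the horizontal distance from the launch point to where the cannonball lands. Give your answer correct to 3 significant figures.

563 m

Components: v_x = 72.8 cos 55.6° = 41.13 m/s, v_y = 72.8 sin 55.6° = 60.07 m/s.
Vertical: 0 = 96.9 + 60.07 t − ½(9.81) t² ⇒ 4.905 t² − 60.07 t − 96.9 = 0.
t = [60.07 + √(3608 + 1901)] / 9.810 = 13.69 s.
Horizontal: R = v_x · t = 41.13 × 13.69 = 563 m.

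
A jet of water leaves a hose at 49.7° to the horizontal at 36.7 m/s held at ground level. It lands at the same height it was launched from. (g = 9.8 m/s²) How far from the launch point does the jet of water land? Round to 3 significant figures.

Components: v_x = 36.7 cos 49.7° = 23.74 m/s, v_y = 36.7 sin 49.7° = 27.99 m/s.
Time of flight (same landing height): t = 2 v_y / g = 2 × 27.99 / 9.8 = 5.712 s.
Range: R = v_x · t = 23.74 × 5.712 = 136 m.

136 m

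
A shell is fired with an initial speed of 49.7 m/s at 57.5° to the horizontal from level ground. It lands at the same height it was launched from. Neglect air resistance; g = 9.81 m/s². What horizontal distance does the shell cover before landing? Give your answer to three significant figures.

Components: v_x = 49.7 cos 57.5° = 26.70 m/s, v_y = 49.7 sin 57.5° = 41.92 m/s.
Time of flight (same landing height): t = 2 v_y / g = 2 × 41.92 / 9.81 = 8.546 s.
Range: R = v_x · t = 26.70 × 8.546 = 228 m.

228 m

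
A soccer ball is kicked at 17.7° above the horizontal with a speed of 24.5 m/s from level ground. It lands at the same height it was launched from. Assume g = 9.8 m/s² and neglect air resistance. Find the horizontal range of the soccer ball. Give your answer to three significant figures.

For level ground, R = v₀² sin(2θ) / g.
sin(2 × 17.7°) = sin 35.40° = 0.5793.
R = (24.5)² × 0.5793 / 9.8 = 35.5 m.

35.5 m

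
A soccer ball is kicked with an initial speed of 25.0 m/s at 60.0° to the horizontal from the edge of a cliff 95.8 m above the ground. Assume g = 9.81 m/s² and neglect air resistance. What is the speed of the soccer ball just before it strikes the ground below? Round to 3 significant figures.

v_x = 25.0 cos 60.0° = 12.50 m/s is unchanged throughout.
For the vertical component, v_y² = v_y0² + 2 g h = (21.65)² + 2×9.81×95.8 = 2348, so |v_y| = 48.46 m/s.
Impact speed = √(v_x² + v_y²) = √(156.2 + 2348) = 50.0 m/s.

50.0 m/s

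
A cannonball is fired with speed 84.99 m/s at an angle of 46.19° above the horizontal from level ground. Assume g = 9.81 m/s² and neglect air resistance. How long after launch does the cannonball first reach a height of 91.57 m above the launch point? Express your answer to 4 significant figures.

1.733 s

v_y0 = 84.99 sin 46.19° = 61.332 m/s.
Set y = v_y0 t − ½ g t² = 91.57: 4.905 t² − 61.332 t + 91.57 = 0.
t = [61.332 ± √(3761.6 − 1796.6)] / 9.81 = (61.332 ± 44.328) / 9.81, giving t = 1.733 s or t = 10.77 s.
The cannonball is on the way up at the first time, so t = 1.733 s.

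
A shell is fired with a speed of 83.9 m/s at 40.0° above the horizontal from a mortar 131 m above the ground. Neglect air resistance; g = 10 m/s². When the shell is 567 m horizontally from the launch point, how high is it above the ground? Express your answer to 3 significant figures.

218 m

v_x = 83.9 cos 40.0° = 64.27 m/s, v_y0 = 83.9 sin 40.0° = 53.93 m/s.
Time to reach x = 567 m: t = x / v_x = 567 / 64.27 = 8.822 s.
y = 131 + v_y0 t − ½ g t² = 131 + 53.93×8.822 − 5.000×8.822² = 218 m.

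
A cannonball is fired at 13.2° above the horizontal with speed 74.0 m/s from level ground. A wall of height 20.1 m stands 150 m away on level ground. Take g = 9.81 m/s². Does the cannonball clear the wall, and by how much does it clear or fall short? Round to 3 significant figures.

v_x = 74.0 cos 13.2° = 72.04 m/s; v_y0 = 74.0 sin 13.2° = 16.90 m/s.
Time to reach the wall: t = 150 / 72.04 = 2.082 s.
Height at that point: y = 16.90×2.082 − 4.905×2.082² = 13.92 m.
That is 20.1 − 13.92 = 6.18 m below the top of the wall, so the cannonball does not clear it.

No — it falls 6.18 m short of clearing the wall.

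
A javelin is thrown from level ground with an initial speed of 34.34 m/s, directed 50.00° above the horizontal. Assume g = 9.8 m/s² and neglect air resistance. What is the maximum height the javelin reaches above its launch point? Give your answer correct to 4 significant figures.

Vertical component of launch velocity: v_y = 34.34 sin 50.00° = 26.306 m/s.
At the highest point the vertical velocity is zero, so v_y² = 2 g h_max.
h_max = (26.306)² / (2 × 9.8) = 692.01 / 19.60 = 35.31 m.

35.31 m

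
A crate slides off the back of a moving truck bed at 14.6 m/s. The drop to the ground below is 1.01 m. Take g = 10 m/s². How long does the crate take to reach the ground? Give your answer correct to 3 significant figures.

The horizontal speed doesn't affect the fall. With v_y0 = 0, h = ½ g t².
t = √(2 × 1.01 / 10) = √0.2020 = 0.449 s.

0.449 s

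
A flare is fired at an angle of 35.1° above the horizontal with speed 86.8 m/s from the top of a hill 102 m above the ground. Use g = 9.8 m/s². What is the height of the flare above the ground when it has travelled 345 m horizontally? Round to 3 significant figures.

v_x = 86.8 cos 35.1° = 71.02 m/s, v_y0 = 86.8 sin 35.1° = 49.91 m/s.
Time to reach x = 345 m: t = x / v_x = 345 / 71.02 = 4.858 s.
y = 102 + v_y0 t − ½ g t² = 102 + 49.91×4.858 − 4.900×4.858² = 229 m.

229 m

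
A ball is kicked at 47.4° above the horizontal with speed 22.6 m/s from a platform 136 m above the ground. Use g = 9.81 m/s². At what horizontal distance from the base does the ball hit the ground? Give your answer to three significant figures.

111 m

Components: v_x = 22.6 cos 47.4° = 15.30 m/s, v_y = 22.6 sin 47.4° = 16.64 m/s.
Vertical: 0 = 136 + 16.64 t − ½(9.81) t² ⇒ 4.905 t² − 16.64 t − 136 = 0.
t = [16.64 + √(276.9 + 2668)] / 9.810 = 7.228 s.
Horizontal: R = v_x · t = 15.30 × 7.228 = 111 m.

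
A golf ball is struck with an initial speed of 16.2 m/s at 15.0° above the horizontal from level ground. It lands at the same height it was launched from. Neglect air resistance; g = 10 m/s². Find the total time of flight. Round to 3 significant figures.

Vertical component: v_y = 16.2 sin 15.0° = 4.193 m/s.
For a projectile landing at launch height, time of flight is t = 2 v_y / g = 2 × 4.193 / 10 = 0.839 s.

0.839 s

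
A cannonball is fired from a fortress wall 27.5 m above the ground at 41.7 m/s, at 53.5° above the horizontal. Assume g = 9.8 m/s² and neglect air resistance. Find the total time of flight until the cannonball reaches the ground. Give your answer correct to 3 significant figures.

7.58 s

Vertical component: v_y = 41.7 sin 53.5° = 33.52 m/s.
Taking up as positive with launch at y = 27.5 m, landing at y = 0: 0 = 27.5 + 33.52 t − ½(9.8) t².
Solving 4.900 t² − 33.52 t − 27.5 = 0 gives t = [33.52 + √(33.52² + 4·4.900·27.5)] / 9.800 = 7.58 s.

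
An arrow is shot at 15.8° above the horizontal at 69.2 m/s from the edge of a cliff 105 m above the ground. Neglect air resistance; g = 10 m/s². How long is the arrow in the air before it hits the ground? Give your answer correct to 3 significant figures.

6.84 s

Vertical component: v_y = 69.2 sin 15.8° = 18.84 m/s.
Taking up as positive with launch at y = 105 m, landing at y = 0: 0 = 105 + 18.84 t − ½(10) t².
Solving 5.000 t² − 18.84 t − 105 = 0 gives t = [18.84 + √(18.84² + 4·5.000·105)] / 10.00 = 6.84 s.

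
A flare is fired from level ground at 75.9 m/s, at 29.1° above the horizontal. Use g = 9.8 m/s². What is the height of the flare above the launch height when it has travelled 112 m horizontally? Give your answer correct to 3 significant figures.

48.4 m

v_x = 75.9 cos 29.1° = 66.32 m/s, v_y0 = 75.9 sin 29.1° = 36.91 m/s.
Time to reach x = 112 m: t = x / v_x = 112 / 66.32 = 1.689 s.
y = v_y0 t − ½ g t² = 36.91×1.689 − 4.900×1.689² = 48.4 m.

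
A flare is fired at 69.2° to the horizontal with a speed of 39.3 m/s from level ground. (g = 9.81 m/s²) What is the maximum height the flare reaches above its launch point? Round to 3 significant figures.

Vertical component of launch velocity: v_y = 39.3 sin 69.2° = 36.74 m/s.
At the highest point the vertical velocity is zero, so v_y² = 2 g h_max.
h_max = (36.74)² / (2 × 9.81) = 1350 / 19.62 = 68.8 m.

68.8 m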